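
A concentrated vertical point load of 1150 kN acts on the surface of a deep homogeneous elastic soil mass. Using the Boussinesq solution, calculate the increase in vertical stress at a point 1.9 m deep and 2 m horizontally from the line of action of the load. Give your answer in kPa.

Δσ_z ≈ 23.6 kPa

Boussinesq vertical stress below a point load on an elastic half-space:
Δσ_z = 3P/(2πz²) · [1 + (r/z)²]^(−5/2)
r/z = 2/1.9 = 1.0526; [1+(r/z)²]^(−5/2) = 0.15499.
Δσ_z = 3×1150/(2π×1.9²) × 0.15499 = 152.1 × 0.15499 = 23.57 kPa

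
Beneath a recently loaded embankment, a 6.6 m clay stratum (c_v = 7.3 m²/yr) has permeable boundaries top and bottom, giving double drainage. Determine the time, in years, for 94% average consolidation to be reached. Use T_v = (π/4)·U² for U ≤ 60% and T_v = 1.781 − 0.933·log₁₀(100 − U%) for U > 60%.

Drainage path length: H_d = H/2 = 3.3 m (double drainage).
U > 60%: T_v = 1.781 − 0.933·log₁₀(100 − 94) = 1.055.
t = T_v·H_d²/c_v = 1.055×3.3²/7.3 = 1.574 years.

t ≈ 1.57 years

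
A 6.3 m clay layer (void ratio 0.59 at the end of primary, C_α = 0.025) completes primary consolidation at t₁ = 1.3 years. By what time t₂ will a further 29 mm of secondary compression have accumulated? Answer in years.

S_s = C_α·H/(1+e_p)·log₁₀(t₂/t₁) ⇒ log₁₀(t₂/t₁) = S_s·(1+e_p)/(C_α·H).
log₁₀(t₂/t₁) = 0.029 × (1+0.59) / (0.025×6.3) = 0.2928
t₂ = t₁ × 10^0.2928 = 1.3 × 1.962 = 2.551 years

t₂ ≈ 2.55 years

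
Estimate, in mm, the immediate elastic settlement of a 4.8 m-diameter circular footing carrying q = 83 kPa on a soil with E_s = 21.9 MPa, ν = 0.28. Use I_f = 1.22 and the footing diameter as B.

S_e ≈ 20.5 mm

Immediate (elastic) settlement: S_e = q·B·(1−ν²)/E_s · I_f.
E_s = 21.9 MPa = 21900 kPa.
S_e = 83 × 4.8 × (1 − 0.28²) / 21900 × 1.22
    = 83 × 4.8 × 0.9216 / 21900 × 1.22
    = 0.02045 m = 20.45 mm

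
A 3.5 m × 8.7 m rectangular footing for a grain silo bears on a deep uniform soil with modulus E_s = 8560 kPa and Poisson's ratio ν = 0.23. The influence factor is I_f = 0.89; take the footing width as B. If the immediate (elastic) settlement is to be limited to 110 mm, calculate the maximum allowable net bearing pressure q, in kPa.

S_e = q·B·(1−ν²)/E_s · I_f  ⇒  q = S_e·E_s / (B·(1−ν²)·I_f).
q = 0.11 × 8560 / (3.5 × 0.9471 × 0.89) = 319.2 kPa

q ≈ 319 kPa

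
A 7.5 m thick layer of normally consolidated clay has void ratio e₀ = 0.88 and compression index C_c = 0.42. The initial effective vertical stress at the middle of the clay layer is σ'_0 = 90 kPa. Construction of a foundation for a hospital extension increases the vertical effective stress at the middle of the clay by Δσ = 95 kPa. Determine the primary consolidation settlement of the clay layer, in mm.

S_c ≈ 524 mm

Final effective stress: σ'_f = σ'_0 + Δσ = 90 + 95 = 185 kPa.
Normally consolidated clay, so the full stress increment lies on the virgin compression line:
S_c = C_c·H/(1+e₀)·log₁₀(σ'_f/σ'_0) = 0.42×7.5/(1+0.88)×log₁₀(185/90)
    = 1.6755 × 0.31293 = 0.5243 m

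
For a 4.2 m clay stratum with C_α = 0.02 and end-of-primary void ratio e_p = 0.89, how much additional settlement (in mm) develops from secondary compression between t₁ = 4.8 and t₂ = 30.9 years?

Secondary compression: S_s = C_α·H/(1+e_p)·log₁₀(t₂/t₁)
S_s = 0.02×4.2/(1+0.89)×log₁₀(30.9/4.8)
    = 0.04444 × 0.8087 = 0.03594 m

S_s ≈ 35.9 mm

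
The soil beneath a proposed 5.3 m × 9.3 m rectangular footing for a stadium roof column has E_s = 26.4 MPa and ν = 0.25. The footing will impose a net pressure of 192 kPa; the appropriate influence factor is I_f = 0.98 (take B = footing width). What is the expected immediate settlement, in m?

S_e ≈ 0.0354 m

Immediate (elastic) settlement: S_e = q·B·(1−ν²)/E_s · I_f.
E_s = 26.4 MPa = 26400 kPa.
S_e = 192 × 5.3 × (1 − 0.25²) / 26400 × 0.98
    = 192 × 5.3 × 0.9375 / 26400 × 0.98
    = 0.03541 m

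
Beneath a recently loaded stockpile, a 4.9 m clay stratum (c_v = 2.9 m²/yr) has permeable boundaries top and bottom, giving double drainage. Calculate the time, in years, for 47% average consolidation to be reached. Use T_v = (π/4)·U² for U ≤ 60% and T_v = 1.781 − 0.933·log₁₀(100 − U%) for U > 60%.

Drainage path length: H_d = H/2 = 2.45 m (double drainage).
U ≤ 60%: T_v = (π/4)·U² = (π/4)×0.47² = 0.17349.
t = T_v·H_d²/c_v = 0.17349×2.45²/2.9 = 0.3591 years.

t ≈ 0.359 years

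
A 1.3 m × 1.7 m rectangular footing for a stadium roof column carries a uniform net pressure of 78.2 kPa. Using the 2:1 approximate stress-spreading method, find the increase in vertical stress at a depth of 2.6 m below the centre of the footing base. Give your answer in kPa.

By the 2:1 method the load spreads at 1 horizontal : 2 vertical, so at depth z the loaded area has grown by z in each plan dimension:
Δσ = qBL/((B+z)(L+z)) = 78.2×1.3×1.7/((1.3+2.6)(1.7+2.6)) = 10.305 kPa

Δσ_z ≈ 10.3 kPa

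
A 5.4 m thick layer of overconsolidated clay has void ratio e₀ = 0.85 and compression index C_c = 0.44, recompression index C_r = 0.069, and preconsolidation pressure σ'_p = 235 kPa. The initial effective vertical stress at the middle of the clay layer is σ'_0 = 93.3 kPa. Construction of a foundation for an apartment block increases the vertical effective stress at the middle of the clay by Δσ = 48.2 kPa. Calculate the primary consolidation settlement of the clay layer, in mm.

Final effective stress: σ'_f = 93.3 + 48.2 = 141.5 kPa.
σ'_f = 141.5 ≤ σ'_p = 235 kPa, so the clay remains overconsolidated and only the recompression index applies:
S_c = C_r·H/(1+e₀)·log₁₀(σ'_f/σ'_0) = 0.069×5.4/1.85×log₁₀(141.5/93.3)
    = 0.2014 × 0.18087 = 0.03643 m

S_c ≈ 36.4 mm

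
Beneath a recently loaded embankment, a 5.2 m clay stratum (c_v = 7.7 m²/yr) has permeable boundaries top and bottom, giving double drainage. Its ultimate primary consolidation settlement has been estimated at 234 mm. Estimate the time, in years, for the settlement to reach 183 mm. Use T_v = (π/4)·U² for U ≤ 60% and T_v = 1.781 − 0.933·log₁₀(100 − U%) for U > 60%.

t ≈ 0.467 years

Drainage path length: H_d = H/2 = 2.6 m (double drainage).
U = S(t)/S_ult = 183/234 = 0.7821.
U > 60%: T_v = 1.781 − 0.933·log₁₀(100 − 78.205) = 0.53232.
t = T_v·H_d²/c_v = 0.53232×2.6²/7.7 = 0.4673 years.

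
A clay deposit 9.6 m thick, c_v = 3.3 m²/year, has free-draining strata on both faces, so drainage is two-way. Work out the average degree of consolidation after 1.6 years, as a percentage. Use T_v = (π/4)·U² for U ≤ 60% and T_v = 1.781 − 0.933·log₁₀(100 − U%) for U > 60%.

U ≈ 54 %

Drainage path length: H_d = H/2 = 4.8 m (double drainage).
T_v = c_v·t/H_d² = 3.3×1.6/4.8² = 0.22917.
T_v = 0.22917 corresponds to the U ≤ 60% branch:
U = √(4T_v/π) = 0.5402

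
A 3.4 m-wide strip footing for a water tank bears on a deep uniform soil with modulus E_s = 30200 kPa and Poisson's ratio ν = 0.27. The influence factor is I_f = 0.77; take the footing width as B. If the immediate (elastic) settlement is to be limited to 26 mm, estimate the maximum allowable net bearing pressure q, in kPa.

S_e = q·B·(1−ν²)/E_s · I_f  ⇒  q = S_e·E_s / (B·(1−ν²)·I_f).
q = 0.026 × 30200 / (3.4 × 0.9271 × 0.77) = 323.5 kPa

q ≈ 324 kPa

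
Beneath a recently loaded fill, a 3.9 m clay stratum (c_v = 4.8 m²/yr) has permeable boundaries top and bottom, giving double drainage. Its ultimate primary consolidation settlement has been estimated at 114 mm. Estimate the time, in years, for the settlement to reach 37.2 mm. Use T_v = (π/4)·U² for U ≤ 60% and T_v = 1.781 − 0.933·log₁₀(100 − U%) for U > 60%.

Drainage path length: H_d = H/2 = 1.95 m (double drainage).
U = S(t)/S_ult = 37.2/114 = 0.3263.
U ≤ 60%: T_v = (π/4)·U² = (π/4)×0.32632² = 0.083631.
t = T_v·H_d²/c_v = 0.083631×1.95²/4.8 = 0.06625 years.

t ≈ 0.0663 years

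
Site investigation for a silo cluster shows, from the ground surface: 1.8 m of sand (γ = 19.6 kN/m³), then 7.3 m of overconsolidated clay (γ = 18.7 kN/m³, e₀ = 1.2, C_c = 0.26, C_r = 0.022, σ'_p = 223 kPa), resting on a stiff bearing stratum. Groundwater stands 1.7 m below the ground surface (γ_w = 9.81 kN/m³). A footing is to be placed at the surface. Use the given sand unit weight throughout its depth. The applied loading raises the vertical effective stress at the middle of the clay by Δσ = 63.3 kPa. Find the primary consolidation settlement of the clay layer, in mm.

S_c ≈ 21.1 mm

Mid-depth of clay below the ground surface: z = 1.8 + 7.3/2 = 5.45 m.
Total vertical stress at mid-clay: σ_v = 19.6×1.8 + 18.7×3.65 = 103.53 kPa.
Pore pressure: u = 9.81×(5.45 − 1.7) = 36.788 kPa.
Initial effective stress: σ'_0 = σ_v − u = 103.53 − 36.788 = 66.742 kPa.
Final effective stress: σ'_f = 66.742 + 63.3 = 130.04 kPa.
σ'_f = 130.04 ≤ σ'_p = 223 kPa, so the clay remains overconsolidated and only the recompression index applies:
S_c = C_r·H/(1+e₀)·log₁₀(σ'_f/σ'_0) = 0.022×7.3/2.2×log₁₀(130.04/66.742)
    = 0.073 × 0.28968 = 0.02115 m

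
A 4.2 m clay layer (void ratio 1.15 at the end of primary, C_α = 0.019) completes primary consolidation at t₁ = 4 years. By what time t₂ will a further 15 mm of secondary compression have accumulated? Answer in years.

t₂ ≈ 10.1 years

S_s = C_α·H/(1+e_p)·log₁₀(t₂/t₁) ⇒ log₁₀(t₂/t₁) = S_s·(1+e_p)/(C_α·H).
log₁₀(t₂/t₁) = 0.015 × (1+1.15) / (0.019×4.2) = 0.4041
t₂ = t₁ × 10^0.4041 = 4 × 2.536 = 10.14 years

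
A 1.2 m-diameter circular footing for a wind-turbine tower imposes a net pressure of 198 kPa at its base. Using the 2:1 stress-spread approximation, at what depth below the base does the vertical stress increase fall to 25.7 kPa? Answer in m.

2:1 spreading — at depth z the loaded area has grown by z in each plan dimension:
qD²/(D+z)² = Δσ_z ⇒ z = D(√(q/Δσ_z) − 1) = 1.2×(√(198/25.7) − 1) = 2.131 m

z ≈ 2.13 m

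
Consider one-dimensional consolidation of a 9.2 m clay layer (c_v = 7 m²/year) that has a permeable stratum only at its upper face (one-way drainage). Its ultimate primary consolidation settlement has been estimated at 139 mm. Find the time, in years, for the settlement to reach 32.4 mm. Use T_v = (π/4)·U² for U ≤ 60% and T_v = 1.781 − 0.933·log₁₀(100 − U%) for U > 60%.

t ≈ 0.516 years

Drainage path length: H_d = H = 9.2 m (single drainage).
U = S(t)/S_ult = 32.4/139 = 0.2331.
U ≤ 60%: T_v = (π/4)·U² = (π/4)×0.23309² = 0.042673.
t = T_v·H_d²/c_v = 0.042673×9.2²/7 = 0.516 years.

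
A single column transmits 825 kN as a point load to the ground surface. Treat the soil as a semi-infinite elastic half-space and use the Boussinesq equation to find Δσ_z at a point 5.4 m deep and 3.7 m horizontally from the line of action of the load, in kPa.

Δσ_z ≈ 5.16 kPa

Boussinesq vertical stress below a point load on an elastic half-space:
Δσ_z = 3P/(2πz²) · [1 + (r/z)²]^(−5/2)
r/z = 3.7/5.4 = 0.68519; [1+(r/z)²]^(−5/2) = 0.38202.
Δσ_z = 3×825/(2π×5.4²) × 0.38202 = 13.509 × 0.38202 = 5.161 kPa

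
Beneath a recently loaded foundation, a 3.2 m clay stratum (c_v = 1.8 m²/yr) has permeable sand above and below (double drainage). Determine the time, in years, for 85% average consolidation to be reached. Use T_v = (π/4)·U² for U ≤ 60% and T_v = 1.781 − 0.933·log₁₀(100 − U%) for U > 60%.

Drainage path length: H_d = H/2 = 1.6 m (double drainage).
U > 60%: T_v = 1.781 − 0.933·log₁₀(100 − 85) = 0.68371.
t = T_v·H_d²/c_v = 0.68371×1.6²/1.8 = 0.9724 years.

t ≈ 0.972 years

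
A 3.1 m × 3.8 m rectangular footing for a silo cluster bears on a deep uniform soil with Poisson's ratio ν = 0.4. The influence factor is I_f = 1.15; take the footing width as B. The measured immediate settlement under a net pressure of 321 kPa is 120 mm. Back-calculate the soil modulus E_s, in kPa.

E_s ≈ 8010 kPa

S_e = q·B·(1−ν²)/E_s · I_f  ⇒  E_s = q·B·(1−ν²)·I_f / S_e.
E_s = 321 × 3.1 × 0.84 × 1.15 / 0.12 = 8011 kPa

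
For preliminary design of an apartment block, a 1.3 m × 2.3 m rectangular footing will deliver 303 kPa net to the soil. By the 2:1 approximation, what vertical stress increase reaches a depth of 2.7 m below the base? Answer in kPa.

Δσ_z ≈ 45.3 kPa

By the 2:1 method the load spreads at 1 horizontal : 2 vertical, so at depth z the loaded area has grown by z in each plan dimension:
Δσ = qBL/((B+z)(L+z)) = 303×1.3×2.3/((1.3+2.7)(2.3+2.7)) = 45.299 kPa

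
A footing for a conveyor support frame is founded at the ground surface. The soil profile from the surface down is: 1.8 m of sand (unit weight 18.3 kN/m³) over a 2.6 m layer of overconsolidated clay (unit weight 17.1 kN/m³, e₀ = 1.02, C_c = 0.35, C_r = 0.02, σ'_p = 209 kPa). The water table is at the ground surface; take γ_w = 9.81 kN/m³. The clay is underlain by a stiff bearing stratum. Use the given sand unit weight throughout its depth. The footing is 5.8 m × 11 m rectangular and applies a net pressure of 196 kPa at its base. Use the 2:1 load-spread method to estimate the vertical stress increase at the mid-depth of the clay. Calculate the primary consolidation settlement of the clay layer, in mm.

Mid-depth of clay below the ground surface: z = 1.8 + 2.6/2 = 3.1 m.
Total vertical stress at mid-clay: σ_v = 18.3×1.8 + 17.1×1.3 = 55.17 kPa.
Pore pressure: u = 9.81×(3.1 − 0) = 30.411 kPa.
Initial effective stress: σ'_0 = σ_v − u = 55.17 − 30.411 = 24.759 kPa.
Stress increase at mid-clay by the 2:1 spreading method:
Δσ = qBL/((B+z)(L+z)) = 196×5.8×11/((5.8+3.1)(11+3.1)) = 99.648 kPa
Final effective stress: σ'_f = 24.759 + 99.648 = 124.41 kPa.
σ'_f = 124.41 ≤ σ'_p = 209 kPa, so the clay remains overconsolidated and only the recompression index applies:
S_c = C_r·H/(1+e₀)·log₁₀(σ'_f/σ'_0) = 0.02×2.6/2.02×log₁₀(124.41/24.759)
    = 0.025742 × 0.70112 = 0.01805 m

S_c ≈ 18 mm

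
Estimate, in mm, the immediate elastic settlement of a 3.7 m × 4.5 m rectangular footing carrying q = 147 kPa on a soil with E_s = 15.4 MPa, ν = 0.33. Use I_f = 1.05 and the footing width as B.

Immediate (elastic) settlement: S_e = q·B·(1−ν²)/E_s · I_f.
E_s = 15.4 MPa = 15400 kPa.
S_e = 147 × 3.7 × (1 − 0.33²) / 15400 × 1.05
    = 147 × 3.7 × 0.8911 / 15400 × 1.05
    = 0.03305 m = 33.05 mm

S_e ≈ 33 mm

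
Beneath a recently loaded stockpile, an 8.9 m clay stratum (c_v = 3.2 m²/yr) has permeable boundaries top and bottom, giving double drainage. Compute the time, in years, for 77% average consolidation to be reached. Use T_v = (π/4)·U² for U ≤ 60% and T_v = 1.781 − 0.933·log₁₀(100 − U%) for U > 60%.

t ≈ 3.16 years

Drainage path length: H_d = H/2 = 4.45 m (double drainage).
U > 60%: T_v = 1.781 − 0.933·log₁₀(100 − 77) = 0.51051.
t = T_v·H_d²/c_v = 0.51051×4.45²/3.2 = 3.159 years.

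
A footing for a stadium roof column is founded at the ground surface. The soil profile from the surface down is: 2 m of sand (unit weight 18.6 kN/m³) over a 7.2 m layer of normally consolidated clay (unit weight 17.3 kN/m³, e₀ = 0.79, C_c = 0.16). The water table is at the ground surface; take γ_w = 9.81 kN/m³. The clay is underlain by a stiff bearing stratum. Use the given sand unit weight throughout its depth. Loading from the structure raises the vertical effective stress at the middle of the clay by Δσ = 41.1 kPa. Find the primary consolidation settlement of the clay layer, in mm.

Mid-depth of clay below the ground surface: z = 2 + 7.2/2 = 5.6 m.
Total vertical stress at mid-clay: σ_v = 18.6×2 + 17.3×3.6 = 99.48 kPa.
Pore pressure: u = 9.81×(5.6 − 0) = 54.936 kPa.
Initial effective stress: σ'_0 = σ_v − u = 99.48 − 54.936 = 44.544 kPa.
Final effective stress: σ'_f = σ'_0 + Δσ = 44.544 + 41.1 = 85.644 kPa.
Normally consolidated clay, so the full stress increment lies on the virgin compression line:
S_c = C_c·H/(1+e₀)·log₁₀(σ'_f/σ'_0) = 0.16×7.2/(1+0.79)×log₁₀(85.644/44.544)
    = 0.64358 × 0.28391 = 0.1827 m

S_c ≈ 183 mm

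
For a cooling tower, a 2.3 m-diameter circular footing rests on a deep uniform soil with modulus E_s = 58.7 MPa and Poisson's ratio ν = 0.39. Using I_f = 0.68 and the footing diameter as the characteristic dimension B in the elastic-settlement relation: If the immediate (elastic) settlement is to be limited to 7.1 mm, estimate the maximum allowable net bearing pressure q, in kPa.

E_s = 58.7 MPa = 58700 kPa.
S_e = q·B·(1−ν²)/E_s · I_f  ⇒  q = S_e·E_s / (B·(1−ν²)·I_f).
q = 0.0071 × 58700 / (2.3 × 0.8479 × 0.68) = 314.3 kPa

q ≈ 314 kPa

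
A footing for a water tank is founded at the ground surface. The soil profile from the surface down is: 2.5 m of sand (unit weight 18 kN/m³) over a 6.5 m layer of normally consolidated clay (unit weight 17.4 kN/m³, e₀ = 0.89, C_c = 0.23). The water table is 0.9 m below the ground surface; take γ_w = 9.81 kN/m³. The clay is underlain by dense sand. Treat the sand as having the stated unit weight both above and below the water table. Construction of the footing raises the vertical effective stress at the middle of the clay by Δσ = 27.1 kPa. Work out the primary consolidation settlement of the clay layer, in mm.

Mid-depth of clay below the ground surface: z = 2.5 + 6.5/2 = 5.75 m.
Total vertical stress at mid-clay: σ_v = 18×2.5 + 17.4×3.25 = 101.55 kPa.
Pore pressure: u = 9.81×(5.75 − 0.9) = 47.578 kPa.
Initial effective stress: σ'_0 = σ_v − u = 101.55 − 47.578 = 53.972 kPa.
Final effective stress: σ'_f = σ'_0 + Δσ = 53.972 + 27.1 = 81.072 kPa.
Normally consolidated clay, so the full stress increment lies on the virgin compression line:
S_c = C_c·H/(1+e₀)·log₁₀(σ'_f/σ'_0) = 0.23×6.5/(1+0.89)×log₁₀(81.072/53.972)
    = 0.79101 × 0.1767 = 0.1398 m

S_c ≈ 140 mm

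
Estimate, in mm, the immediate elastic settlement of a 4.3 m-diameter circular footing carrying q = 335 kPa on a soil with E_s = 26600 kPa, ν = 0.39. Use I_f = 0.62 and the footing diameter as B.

Immediate (elastic) settlement: S_e = q·B·(1−ν²)/E_s · I_f.
S_e = 335 × 4.3 × (1 − 0.39²) / 26600 × 0.62
    = 335 × 4.3 × 0.8479 / 26600 × 0.62
    = 0.02847 m = 28.47 mm

S_e ≈ 28.5 mm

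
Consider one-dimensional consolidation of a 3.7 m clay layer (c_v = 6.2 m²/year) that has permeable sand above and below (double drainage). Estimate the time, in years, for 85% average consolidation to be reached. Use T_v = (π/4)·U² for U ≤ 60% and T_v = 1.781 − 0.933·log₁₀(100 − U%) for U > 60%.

t ≈ 0.377 years

Drainage path length: H_d = H/2 = 1.85 m (double drainage).
U > 60%: T_v = 1.781 − 0.933·log₁₀(100 − 85) = 0.68371.
t = T_v·H_d²/c_v = 0.68371×1.85²/6.2 = 0.3774 years.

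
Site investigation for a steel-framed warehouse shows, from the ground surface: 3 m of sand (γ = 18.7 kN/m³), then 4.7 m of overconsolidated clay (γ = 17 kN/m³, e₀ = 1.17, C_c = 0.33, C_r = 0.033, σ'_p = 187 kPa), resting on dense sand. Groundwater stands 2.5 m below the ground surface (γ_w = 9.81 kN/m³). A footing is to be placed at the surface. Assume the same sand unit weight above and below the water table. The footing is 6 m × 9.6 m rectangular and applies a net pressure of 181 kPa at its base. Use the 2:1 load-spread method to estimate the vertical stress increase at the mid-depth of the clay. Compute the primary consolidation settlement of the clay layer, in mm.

Mid-depth of clay below the ground surface: z = 3 + 4.7/2 = 5.35 m.
Total vertical stress at mid-clay: σ_v = 18.7×3 + 17×2.35 = 96.05 kPa.
Pore pressure: u = 9.81×(5.35 − 2.5) = 27.959 kPa.
Initial effective stress: σ'_0 = σ_v − u = 96.05 − 27.959 = 68.091 kPa.
Stress increase at mid-clay by the 2:1 spreading method:
Δσ = qBL/((B+z)(L+z)) = 181×6×9.6/((6+5.35)(9.6+5.35)) = 61.442 kPa
Final effective stress: σ'_f = 68.091 + 61.442 = 129.53 kPa.
σ'_f = 129.53 ≤ σ'_p = 187 kPa, so the clay remains overconsolidated and only the recompression index applies:
S_c = C_r·H/(1+e₀)·log₁₀(σ'_f/σ'_0) = 0.033×4.7/2.17×log₁₀(129.53/68.091)
    = 0.071475 × 0.27928 = 0.01996 m

S_c ≈ 20 mm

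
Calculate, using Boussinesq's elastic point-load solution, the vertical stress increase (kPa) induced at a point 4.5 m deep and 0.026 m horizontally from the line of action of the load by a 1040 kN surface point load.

Boussinesq vertical stress below a point load on an elastic half-space:
Δσ_z = 3P/(2πz²) · [1 + (r/z)²]^(−5/2)
r/z = 0.026/4.5 = 0.0057778; [1+(r/z)²]^(−5/2) = 0.99992.
Δσ_z = 3×1040/(2π×4.5²) × 0.99992 = 24.522 × 0.99992 = 24.52 kPa

Δσ_z ≈ 24.5 kPa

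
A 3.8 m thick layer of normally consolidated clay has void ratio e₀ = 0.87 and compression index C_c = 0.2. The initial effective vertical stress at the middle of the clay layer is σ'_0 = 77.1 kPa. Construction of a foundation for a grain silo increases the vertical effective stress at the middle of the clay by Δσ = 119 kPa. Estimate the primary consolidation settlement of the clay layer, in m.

Final effective stress: σ'_f = σ'_0 + Δσ = 77.1 + 119 = 196.1 kPa.
Normally consolidated clay, so the full stress increment lies on the virgin compression line:
S_c = C_c·H/(1+e₀)·log₁₀(σ'_f/σ'_0) = 0.2×3.8/(1+0.87)×log₁₀(196.1/77.1)
    = 0.40642 × 0.40542 = 0.1648 m

S_c ≈ 0.165 m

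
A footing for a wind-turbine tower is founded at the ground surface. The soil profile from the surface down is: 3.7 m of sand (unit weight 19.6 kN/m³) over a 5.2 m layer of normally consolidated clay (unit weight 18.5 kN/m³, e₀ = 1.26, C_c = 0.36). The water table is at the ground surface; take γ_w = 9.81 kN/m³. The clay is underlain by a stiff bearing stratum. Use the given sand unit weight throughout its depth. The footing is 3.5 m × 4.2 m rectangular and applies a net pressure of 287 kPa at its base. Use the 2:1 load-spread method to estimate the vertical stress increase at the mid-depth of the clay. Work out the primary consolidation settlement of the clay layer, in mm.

S_c ≈ 190 mm

Mid-depth of clay below the ground surface: z = 3.7 + 5.2/2 = 6.3 m.
Total vertical stress at mid-clay: σ_v = 19.6×3.7 + 18.5×2.6 = 120.62 kPa.
Pore pressure: u = 9.81×(6.3 − 0) = 61.803 kPa.
Initial effective stress: σ'_0 = σ_v − u = 120.62 − 61.803 = 58.817 kPa.
Stress increase at mid-clay by the 2:1 spreading method:
Δσ = qBL/((B+z)(L+z)) = 287×3.5×4.2/((3.5+6.3)(4.2+6.3)) = 41 kPa
Final effective stress: σ'_f = σ'_0 + Δσ = 58.817 + 41 = 99.817 kPa.
Normally consolidated clay, so the full stress increment lies on the virgin compression line:
S_c = C_c·H/(1+e₀)·log₁₀(σ'_f/σ'_0) = 0.36×5.2/(1+1.26)×log₁₀(99.817/58.817)
    = 0.82832 × 0.2297 = 0.1903 m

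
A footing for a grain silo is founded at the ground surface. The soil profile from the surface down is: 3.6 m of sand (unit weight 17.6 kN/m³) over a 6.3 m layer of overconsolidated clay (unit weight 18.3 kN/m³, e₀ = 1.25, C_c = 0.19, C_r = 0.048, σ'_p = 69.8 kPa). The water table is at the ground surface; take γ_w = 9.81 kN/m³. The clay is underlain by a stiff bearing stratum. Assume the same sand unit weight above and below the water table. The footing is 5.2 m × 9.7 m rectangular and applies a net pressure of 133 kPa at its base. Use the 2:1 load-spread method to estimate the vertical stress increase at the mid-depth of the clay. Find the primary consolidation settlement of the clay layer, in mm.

S_c ≈ 70.1 mm

Mid-depth of clay below the ground surface: z = 3.6 + 6.3/2 = 6.75 m.
Total vertical stress at mid-clay: σ_v = 17.6×3.6 + 18.3×3.15 = 121.01 kPa.
Pore pressure: u = 9.81×(6.75 − 0) = 66.218 kPa.
Initial effective stress: σ'_0 = σ_v − u = 121.01 − 66.218 = 54.792 kPa.
Stress increase at mid-clay by the 2:1 spreading method:
Δσ = qBL/((B+z)(L+z)) = 133×5.2×9.7/((5.2+6.75)(9.7+6.75)) = 34.127 kPa
Final effective stress: σ'_f = 54.792 + 34.127 = 88.919 kPa.
σ'_f = 88.919 > σ'_p = 69.8 kPa, so the stress path crosses the preconsolidation pressure — recompression up to σ'_p, then virgin compression beyond:
S_c = H/(1+e₀)·[C_r·log₁₀(σ'_p/σ'_0) + C_c·log₁₀(σ'_f/σ'_p)]
    = 6.3/2.25 × [0.048×log₁₀(69.8/54.792) + 0.19×log₁₀(88.919/69.8)]
    = 2.8 × [0.0050466 + 0.019976] = 0.07006 m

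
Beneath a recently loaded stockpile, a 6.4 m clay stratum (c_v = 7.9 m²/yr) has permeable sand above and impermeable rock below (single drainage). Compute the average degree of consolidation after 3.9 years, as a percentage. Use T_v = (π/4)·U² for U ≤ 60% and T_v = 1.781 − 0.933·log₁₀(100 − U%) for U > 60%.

U ≈ 87.3 %

Drainage path length: H_d = H = 6.4 m (single drainage).
T_v = c_v·t/H_d² = 7.9×3.9/6.4² = 0.7522.
T_v = 0.7522 corresponds to the U > 60% branch:
U = 1 − 10^((1.781 − T_v)/0.933)/100 = 0.8733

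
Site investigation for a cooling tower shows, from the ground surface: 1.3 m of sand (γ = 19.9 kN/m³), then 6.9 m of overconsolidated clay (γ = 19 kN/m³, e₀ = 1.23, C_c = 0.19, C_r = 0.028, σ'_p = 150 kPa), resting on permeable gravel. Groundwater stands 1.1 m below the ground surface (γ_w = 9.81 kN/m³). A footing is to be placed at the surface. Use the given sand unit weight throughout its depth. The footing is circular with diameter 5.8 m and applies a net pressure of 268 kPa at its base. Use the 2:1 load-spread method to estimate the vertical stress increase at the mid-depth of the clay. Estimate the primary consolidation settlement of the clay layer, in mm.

S_c ≈ 33.8 mm

Mid-depth of clay below the ground surface: z = 1.3 + 6.9/2 = 4.75 m.
Total vertical stress at mid-clay: σ_v = 19.9×1.3 + 19×3.45 = 91.42 kPa.
Pore pressure: u = 9.81×(4.75 − 1.1) = 35.806 kPa.
Initial effective stress: σ'_0 = σ_v − u = 91.42 − 35.806 = 55.614 kPa.
Stress increase at mid-clay by the 2:1 spreading method:
Δσ ≈ qD²/(D+z)² = 268×5.8²/(5.8+4.75)² = 81 kPa
Final effective stress: σ'_f = 55.614 + 81 = 136.61 kPa.
σ'_f = 136.61 ≤ σ'_p = 150 kPa, so the clay remains overconsolidated and only the recompression index applies:
S_c = C_r·H/(1+e₀)·log₁₀(σ'_f/σ'_0) = 0.028×6.9/2.23×log₁₀(136.61/55.614)
    = 0.086638 × 0.3903 = 0.03381 m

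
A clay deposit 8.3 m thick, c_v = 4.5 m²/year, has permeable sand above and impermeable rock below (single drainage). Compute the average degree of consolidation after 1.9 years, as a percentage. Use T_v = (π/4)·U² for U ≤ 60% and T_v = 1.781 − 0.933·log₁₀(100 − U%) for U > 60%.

U ≈ 39.8 %

Drainage path length: H_d = H = 8.3 m (single drainage).
T_v = c_v·t/H_d² = 4.5×1.9/8.3² = 0.12411.
T_v = 0.12411 corresponds to the U ≤ 60% branch:
U = √(4T_v/π) = 0.3975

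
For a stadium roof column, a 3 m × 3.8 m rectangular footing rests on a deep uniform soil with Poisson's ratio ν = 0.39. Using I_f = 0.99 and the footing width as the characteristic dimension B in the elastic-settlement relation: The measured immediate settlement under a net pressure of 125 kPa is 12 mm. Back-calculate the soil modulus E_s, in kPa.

E_s ≈ 26200 kPa

S_e = q·B·(1−ν²)/E_s · I_f  ⇒  E_s = q·B·(1−ν²)·I_f / S_e.
E_s = 125 × 3 × 0.8479 × 0.99 / 0.012 = 26230 kPa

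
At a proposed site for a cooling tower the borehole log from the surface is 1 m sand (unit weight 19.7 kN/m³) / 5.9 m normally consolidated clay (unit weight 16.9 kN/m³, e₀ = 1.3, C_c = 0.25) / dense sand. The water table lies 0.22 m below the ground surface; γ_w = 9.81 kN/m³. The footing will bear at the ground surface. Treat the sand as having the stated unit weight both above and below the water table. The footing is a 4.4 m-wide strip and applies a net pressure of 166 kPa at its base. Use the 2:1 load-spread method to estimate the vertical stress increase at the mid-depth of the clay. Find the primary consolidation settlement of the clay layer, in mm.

S_c ≈ 361 mm

Mid-depth of clay below the ground surface: z = 1 + 5.9/2 = 3.95 m.
Total vertical stress at mid-clay: σ_v = 19.7×1 + 16.9×2.95 = 69.555 kPa.
Pore pressure: u = 9.81×(3.95 − 0.22) = 36.591 kPa.
Initial effective stress: σ'_0 = σ_v − u = 69.555 − 36.591 = 32.964 kPa.
Stress increase at mid-clay by the 2:1 spreading method:
Δσ = qB/(B+z) = 166×4.4/(4.4+3.95) = 87.473 kPa
Final effective stress: σ'_f = σ'_0 + Δσ = 32.964 + 87.473 = 120.44 kPa.
Normally consolidated clay, so the full stress increment lies on the virgin compression line:
S_c = C_c·H/(1+e₀)·log₁₀(σ'_f/σ'_0) = 0.25×5.9/(1+1.3)×log₁₀(120.44/32.964)
    = 0.6413 × 0.56273 = 0.3609 m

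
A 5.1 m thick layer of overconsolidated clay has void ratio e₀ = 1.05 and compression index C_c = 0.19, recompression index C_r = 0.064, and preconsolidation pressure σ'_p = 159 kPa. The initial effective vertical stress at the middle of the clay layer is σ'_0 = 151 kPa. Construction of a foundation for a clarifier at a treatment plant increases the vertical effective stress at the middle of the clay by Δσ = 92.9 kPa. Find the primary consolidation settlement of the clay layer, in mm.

S_c ≈ 91.4 mm

Final effective stress: σ'_f = 151 + 92.9 = 243.9 kPa.
σ'_f = 243.9 > σ'_p = 159 kPa, so the stress path crosses the preconsolidation pressure — recompression up to σ'_p, then virgin compression beyond:
S_c = H/(1+e₀)·[C_r·log₁₀(σ'_p/σ'_0) + C_c·log₁₀(σ'_f/σ'_p)]
    = 5.1/2.05 × [0.064×log₁₀(159/151) + 0.19×log₁₀(243.9/159)]
    = 2.4878 × [0.0014349 + 0.035305] = 0.0914 m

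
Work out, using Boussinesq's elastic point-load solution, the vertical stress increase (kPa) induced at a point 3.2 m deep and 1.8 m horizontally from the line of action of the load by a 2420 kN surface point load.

Δσ_z ≈ 56.8 kPa

Boussinesq vertical stress below a point load on an elastic half-space:
Δσ_z = 3P/(2πz²) · [1 + (r/z)²]^(−5/2)
r/z = 1.8/3.2 = 0.5625; [1+(r/z)²]^(−5/2) = 0.50295.
Δσ_z = 3×2420/(2π×3.2²) × 0.50295 = 112.84 × 0.50295 = 56.75 kPa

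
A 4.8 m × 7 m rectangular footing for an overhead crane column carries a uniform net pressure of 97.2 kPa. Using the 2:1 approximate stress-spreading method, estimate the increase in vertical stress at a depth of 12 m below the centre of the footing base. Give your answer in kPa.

Δσ_z ≈ 10.2 kPa

By the 2:1 method the load spreads at 1 horizontal : 2 vertical, so at depth z the loaded area has grown by z in each plan dimension:
Δσ = qBL/((B+z)(L+z)) = 97.2×4.8×7/((4.8+12)(7+12)) = 10.232 kPa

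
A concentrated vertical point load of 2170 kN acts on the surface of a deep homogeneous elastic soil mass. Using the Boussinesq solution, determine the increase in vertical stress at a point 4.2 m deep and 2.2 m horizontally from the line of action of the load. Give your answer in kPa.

Δσ_z ≈ 32 kPa

Boussinesq vertical stress below a point load on an elastic half-space:
Δσ_z = 3P/(2πz²) · [1 + (r/z)²]^(−5/2)
r/z = 2.2/4.2 = 0.52381; [1+(r/z)²]^(−5/2) = 0.54545.
Δσ_z = 3×2170/(2π×4.2²) × 0.54545 = 58.736 × 0.54545 = 32.04 kPa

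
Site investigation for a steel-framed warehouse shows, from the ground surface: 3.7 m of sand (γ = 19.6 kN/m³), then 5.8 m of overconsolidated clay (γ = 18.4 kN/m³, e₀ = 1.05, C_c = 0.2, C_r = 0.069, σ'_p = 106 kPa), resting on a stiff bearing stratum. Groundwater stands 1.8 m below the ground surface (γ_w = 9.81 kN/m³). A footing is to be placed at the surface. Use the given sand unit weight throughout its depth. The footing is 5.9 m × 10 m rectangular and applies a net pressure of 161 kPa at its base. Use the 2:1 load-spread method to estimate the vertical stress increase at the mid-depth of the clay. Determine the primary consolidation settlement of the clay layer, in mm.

Mid-depth of clay below the ground surface: z = 3.7 + 5.8/2 = 6.6 m.
Total vertical stress at mid-clay: σ_v = 19.6×3.7 + 18.4×2.9 = 125.88 kPa.
Pore pressure: u = 9.81×(6.6 − 1.8) = 47.088 kPa.
Initial effective stress: σ'_0 = σ_v − u = 125.88 − 47.088 = 78.792 kPa.
Stress increase at mid-clay by the 2:1 spreading method:
Δσ = qBL/((B+z)(L+z)) = 161×5.9×10/((5.9+6.6)(10+6.6)) = 45.778 kPa
Final effective stress: σ'_f = 78.792 + 45.778 = 124.57 kPa.
σ'_f = 124.57 > σ'_p = 106 kPa, so the stress path crosses the preconsolidation pressure — recompression up to σ'_p, then virgin compression beyond:
S_c = H/(1+e₀)·[C_r·log₁₀(σ'_p/σ'_0) + C_c·log₁₀(σ'_f/σ'_p)]
    = 5.8/2.05 × [0.069×log₁₀(106/78.792) + 0.2×log₁₀(124.57/106)]
    = 2.8293 × [0.0088888 + 0.014022] = 0.06482 m

S_c ≈ 64.8 mm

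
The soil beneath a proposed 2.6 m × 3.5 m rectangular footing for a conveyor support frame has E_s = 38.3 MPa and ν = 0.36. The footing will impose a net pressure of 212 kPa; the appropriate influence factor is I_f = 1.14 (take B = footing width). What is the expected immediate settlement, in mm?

S_e ≈ 14.3 mm

Immediate (elastic) settlement: S_e = q·B·(1−ν²)/E_s · I_f.
E_s = 38.3 MPa = 38300 kPa.
S_e = 212 × 2.6 × (1 − 0.36²) / 38300 × 1.14
    = 212 × 2.6 × 0.8704 / 38300 × 1.14
    = 0.01428 m = 14.28 mm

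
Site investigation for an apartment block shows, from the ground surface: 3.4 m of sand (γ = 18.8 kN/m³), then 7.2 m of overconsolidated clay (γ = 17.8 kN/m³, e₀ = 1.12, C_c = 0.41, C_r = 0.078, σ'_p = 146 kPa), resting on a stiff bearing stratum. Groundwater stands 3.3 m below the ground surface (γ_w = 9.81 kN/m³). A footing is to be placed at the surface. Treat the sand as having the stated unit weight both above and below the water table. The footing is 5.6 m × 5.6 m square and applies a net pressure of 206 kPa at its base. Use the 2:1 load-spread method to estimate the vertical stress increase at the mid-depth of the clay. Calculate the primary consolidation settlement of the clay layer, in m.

Mid-depth of clay below the ground surface: z = 3.4 + 7.2/2 = 7 m.
Total vertical stress at mid-clay: σ_v = 18.8×3.4 + 17.8×3.6 = 128 kPa.
Pore pressure: u = 9.81×(7 − 3.3) = 36.297 kPa.
Initial effective stress: σ'_0 = σ_v − u = 128 − 36.297 = 91.703 kPa.
Stress increase at mid-clay by the 2:1 spreading method:
Δσ = qBL/((B+z)(L+z)) = 206×5.6×5.6/((5.6+7)(5.6+7)) = 40.691 kPa
Final effective stress: σ'_f = 91.703 + 40.691 = 132.39 kPa.
σ'_f = 132.39 ≤ σ'_p = 146 kPa, so the clay remains overconsolidated and only the recompression index applies:
S_c = C_r·H/(1+e₀)·log₁₀(σ'_f/σ'_0) = 0.078×7.2/2.12×log₁₀(132.39/91.703)
    = 0.2649 × 0.15947 = 0.04224 m

S_c ≈ 0.0422 m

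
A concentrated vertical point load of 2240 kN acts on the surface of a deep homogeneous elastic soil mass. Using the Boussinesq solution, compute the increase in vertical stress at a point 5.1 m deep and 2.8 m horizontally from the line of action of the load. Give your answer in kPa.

Boussinesq vertical stress below a point load on an elastic half-space:
Δσ_z = 3P/(2πz²) · [1 + (r/z)²]^(−5/2)
r/z = 2.8/5.1 = 0.54902; [1+(r/z)²]^(−5/2) = 0.51755.
Δσ_z = 3×2240/(2π×5.1²) × 0.51755 = 41.12 × 0.51755 = 21.28 kPa

Δσ_z ≈ 21.3 kPa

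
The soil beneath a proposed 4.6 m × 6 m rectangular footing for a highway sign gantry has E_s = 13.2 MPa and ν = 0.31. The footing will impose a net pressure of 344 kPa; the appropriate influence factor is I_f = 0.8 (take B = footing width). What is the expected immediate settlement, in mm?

Immediate (elastic) settlement: S_e = q·B·(1−ν²)/E_s · I_f.
E_s = 13.2 MPa = 13200 kPa.
S_e = 344 × 4.6 × (1 − 0.31²) / 13200 × 0.8
    = 344 × 4.6 × 0.9039 / 13200 × 0.8
    = 0.08669 m = 86.69 mm

S_e ≈ 86.7 mm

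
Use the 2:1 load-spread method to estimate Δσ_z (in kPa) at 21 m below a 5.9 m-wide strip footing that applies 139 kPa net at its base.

By the 2:1 method the load spreads at 1 horizontal : 2 vertical, so at depth z the loaded area has grown by z in each plan dimension:
Δσ = qB/(B+z) = 139×5.9/(5.9+21) = 30.487 kPa

Δσ_z ≈ 30.5 kPa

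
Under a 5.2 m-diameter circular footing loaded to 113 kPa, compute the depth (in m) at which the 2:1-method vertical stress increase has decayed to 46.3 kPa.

z ≈ 2.92 m

2:1 spreading — at depth z the loaded area has grown by z in each plan dimension:
qD²/(D+z)² = Δσ_z ⇒ z = D(√(q/Δσ_z) − 1) = 5.2×(√(113/46.3) − 1) = 2.924 m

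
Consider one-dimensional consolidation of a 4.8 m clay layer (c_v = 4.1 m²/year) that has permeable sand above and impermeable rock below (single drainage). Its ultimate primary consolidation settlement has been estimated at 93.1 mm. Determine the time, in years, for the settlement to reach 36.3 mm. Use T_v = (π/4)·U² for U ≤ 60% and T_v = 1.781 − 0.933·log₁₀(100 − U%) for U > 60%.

t ≈ 0.671 years

Drainage path length: H_d = H = 4.8 m (single drainage).
U = S(t)/S_ult = 36.3/93.1 = 0.3899.
U ≤ 60%: T_v = (π/4)·U² = (π/4)×0.3899² = 0.1194.
t = T_v·H_d²/c_v = 0.1194×4.8²/4.1 = 0.671 years.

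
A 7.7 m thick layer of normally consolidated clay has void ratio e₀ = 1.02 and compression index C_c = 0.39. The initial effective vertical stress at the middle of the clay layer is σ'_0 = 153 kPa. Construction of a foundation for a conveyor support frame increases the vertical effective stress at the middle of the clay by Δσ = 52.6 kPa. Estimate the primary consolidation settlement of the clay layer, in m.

S_c ≈ 0.191 m

Final effective stress: σ'_f = σ'_0 + Δσ = 153 + 52.6 = 205.6 kPa.
Normally consolidated clay, so the full stress increment lies on the virgin compression line:
S_c = C_c·H/(1+e₀)·log₁₀(σ'_f/σ'_0) = 0.39×7.7/(1+1.02)×log₁₀(205.6/153)
    = 1.4866 × 0.12833 = 0.1908 m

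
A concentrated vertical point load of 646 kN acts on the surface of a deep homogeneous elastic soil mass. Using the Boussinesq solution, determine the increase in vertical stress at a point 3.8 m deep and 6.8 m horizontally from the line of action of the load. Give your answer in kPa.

Boussinesq vertical stress below a point load on an elastic half-space:
Δσ_z = 3P/(2πz²) · [1 + (r/z)²]^(−5/2)
r/z = 6.8/3.8 = 1.7895; [1+(r/z)²]^(−5/2) = 0.027625.
Δσ_z = 3×646/(2π×3.8²) × 0.027625 = 21.36 × 0.027625 = 0.5901 kPa

Δσ_z ≈ 0.59 kPa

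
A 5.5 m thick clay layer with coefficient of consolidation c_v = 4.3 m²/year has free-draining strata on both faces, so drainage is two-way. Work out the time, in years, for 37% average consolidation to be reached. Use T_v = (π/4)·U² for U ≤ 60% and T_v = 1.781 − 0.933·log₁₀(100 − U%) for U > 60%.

t ≈ 0.189 years

Drainage path length: H_d = H/2 = 2.75 m (double drainage).
U ≤ 60%: T_v = (π/4)·U² = (π/4)×0.37² = 0.10752.
t = T_v·H_d²/c_v = 0.10752×2.75²/4.3 = 0.1891 years.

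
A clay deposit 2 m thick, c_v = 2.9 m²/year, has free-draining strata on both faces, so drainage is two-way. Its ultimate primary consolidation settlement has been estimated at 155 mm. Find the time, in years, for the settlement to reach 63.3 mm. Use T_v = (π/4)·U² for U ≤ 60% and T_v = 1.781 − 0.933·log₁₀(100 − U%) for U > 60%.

t ≈ 0.0452 years

Drainage path length: H_d = H/2 = 1 m (double drainage).
U = S(t)/S_ult = 63.3/155 = 0.4084.
U ≤ 60%: T_v = (π/4)·U² = (π/4)×0.40839² = 0.13099.
t = T_v·H_d²/c_v = 0.13099×1²/2.9 = 0.04517 years.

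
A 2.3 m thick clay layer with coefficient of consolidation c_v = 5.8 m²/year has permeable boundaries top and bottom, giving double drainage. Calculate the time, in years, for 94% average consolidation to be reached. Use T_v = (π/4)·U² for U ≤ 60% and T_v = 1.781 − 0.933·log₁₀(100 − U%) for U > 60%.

Drainage path length: H_d = H/2 = 1.15 m (double drainage).
U > 60%: T_v = 1.781 − 0.933·log₁₀(100 − 94) = 1.055.
t = T_v·H_d²/c_v = 1.055×1.15²/5.8 = 0.2406 years.

t ≈ 0.241 years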